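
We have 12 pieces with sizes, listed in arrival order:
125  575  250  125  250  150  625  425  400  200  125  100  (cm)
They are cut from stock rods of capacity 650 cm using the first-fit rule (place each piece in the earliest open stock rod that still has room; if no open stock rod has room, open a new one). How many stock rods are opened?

  125 → stock rod 1 (new)  [load 125/650]
  575 → stock rod 2 (new)  [load 575/650]
  250 → stock rod 1  [load 375/650]
  125 → stock rod 1  [load 500/650]
  250 → stock rod 3 (new)  [load 250/650]
  150 → stock rod 1  [load 650/650]
  625 → stock rod 4 (new)  [load 625/650]
  425 → stock rod 5 (new)  [load 425/650]
  400 → stock rod 3  [load 650/650]
  200 → stock rod 5  [load 625/650]
  125 → stock rod 6 (new)  [load 125/650]
  100 → stock rod 6  [load 225/650]
6 stock rods opened.

6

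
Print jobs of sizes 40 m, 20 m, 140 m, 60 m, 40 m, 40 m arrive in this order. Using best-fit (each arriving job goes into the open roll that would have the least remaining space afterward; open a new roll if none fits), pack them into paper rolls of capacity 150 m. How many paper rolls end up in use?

  40 → roll 1 (new)  [load 40/150]
  20 → roll 1  [load 60/150]
  140 → roll 2 (new)  [load 140/150]
  60 → roll 1  [load 120/150]
  40 → roll 3 (new)  [load 40/150]
  40 → roll 3  [load 80/150]
3 paper rolls opened.

3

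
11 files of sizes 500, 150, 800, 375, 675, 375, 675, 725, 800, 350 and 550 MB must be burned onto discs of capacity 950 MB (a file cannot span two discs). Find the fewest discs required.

8

Total = 800 + 800 + 725 + 675 + 675 + 550 + 500 + 375 + 375 + 350 + 150 = 5975 MB.
Lower bound: ⌈5975/950⌉ = 7 discs.
A packing using 8 discs:
  disc 1: 800 + 150 = 950
  disc 2: 800 = 800
  disc 3: 725 = 725
  disc 4: 675 = 675
  disc 5: 675 = 675
  disc 6: 550 + 375 = 925
  disc 7: 500 + 375 = 875
  disc 8: 350 = 350
No arrangement into 7 discs stays within capacity, so 8 is optimal.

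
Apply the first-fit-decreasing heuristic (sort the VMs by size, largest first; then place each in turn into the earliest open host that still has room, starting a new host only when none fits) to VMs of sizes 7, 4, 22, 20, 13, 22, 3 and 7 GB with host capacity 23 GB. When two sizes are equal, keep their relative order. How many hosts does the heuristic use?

Sorted descending: 22, 22, 20, 13, 7, 7, 4, 3.
  22 → host 1 (new)  [load 22/23]
  22 → host 2 (new)  [load 22/23]
  20 → host 3 (new)  [load 20/23]
  13 → host 4 (new)  [load 13/23]
  7 → host 4  [load 20/23]
  7 → host 5 (new)  [load 7/23]
  4 → host 5  [load 11/23]
  3 → host 3  [load 23/23]
5 hosts opened.

5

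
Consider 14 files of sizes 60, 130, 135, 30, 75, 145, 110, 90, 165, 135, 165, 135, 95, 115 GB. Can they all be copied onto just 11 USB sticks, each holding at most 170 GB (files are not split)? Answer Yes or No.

A valid assignment using 11 USB sticks:
  USB stick 1: 165 = 165
  USB stick 2: 165 = 165
  USB stick 3: 145 = 145
  USB stick 4: 135 + 30 = 165
  USB stick 5: 135 = 135
  USB stick 6: 135 = 135
  USB stick 7: 130 = 130
  USB stick 8: 115 = 115
  USB stick 9: 110 + 60 = 170
  USB stick 10: 95 + 75 = 170
  USB stick 11: 90 = 90
Every load is within 170 GB, so 11 USB sticks suffice.

Yes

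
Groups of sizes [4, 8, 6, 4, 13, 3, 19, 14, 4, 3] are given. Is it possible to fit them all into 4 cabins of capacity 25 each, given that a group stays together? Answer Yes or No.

A valid assignment using 4 cabins:
  cabin 1: 19 + 6 = 25
  cabin 2: 14 + 8 + 3 = 25
  cabin 3: 13 + 4 + 4 + 4 = 25
  cabin 4: 3 = 3
Every load is within 25, so 4 cabins suffice.

Yes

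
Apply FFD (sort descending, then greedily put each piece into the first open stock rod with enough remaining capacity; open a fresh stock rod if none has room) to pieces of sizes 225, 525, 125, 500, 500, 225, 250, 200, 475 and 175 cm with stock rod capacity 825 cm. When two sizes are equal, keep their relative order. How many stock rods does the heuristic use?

Sorted descending: 525, 500, 500, 475, 250, 225, 225, 200, 175, 125.
  525 → stock rod 1 (new)  [load 525/825]
  500 → stock rod 2 (new)  [load 500/825]
  500 → stock rod 3 (new)  [load 500/825]
  475 → stock rod 4 (new)  [load 475/825]
  250 → stock rod 1  [load 775/825]
  225 → stock rod 2  [load 725/825]
  225 → stock rod 3  [load 725/825]
  200 → stock rod 4  [load 675/825]
  175 → stock rod 5 (new)  [load 175/825]
  125 → stock rod 4  [load 800/825]
5 stock rods opened.

5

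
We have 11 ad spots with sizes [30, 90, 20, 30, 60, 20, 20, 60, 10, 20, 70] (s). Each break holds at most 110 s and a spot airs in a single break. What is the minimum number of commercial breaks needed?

Total = 90 + 70 + 60 + 60 + 30 + 30 + 20 + 20 + 20 + 20 + 10 = 430 s.
Lower bound: ⌈430/110⌉ = 4 commercial breaks.
A packing using 4 commercial breaks:
  break 1: 90 + 20 = 110
  break 2: 70 + 30 + 10 = 110
  break 3: 60 + 30 + 20 = 110
  break 4: 60 + 20 + 20 = 100
This matches the lower bound, so 4 is optimal.

4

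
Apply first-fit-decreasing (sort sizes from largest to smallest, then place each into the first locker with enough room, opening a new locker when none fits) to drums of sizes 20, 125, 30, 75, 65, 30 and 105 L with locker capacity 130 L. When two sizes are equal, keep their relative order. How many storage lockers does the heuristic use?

Sorted descending: 125, 105, 75, 65, 30, 30, 20.
  125 → locker 1 (new)  [load 125/130]
  105 → locker 2 (new)  [load 105/130]
  75 → locker 3 (new)  [load 75/130]
  65 → locker 4 (new)  [load 65/130]
  30 → locker 3  [load 105/130]
  30 → locker 4  [load 95/130]
  20 → locker 2  [load 125/130]
4 storage lockers opened.

4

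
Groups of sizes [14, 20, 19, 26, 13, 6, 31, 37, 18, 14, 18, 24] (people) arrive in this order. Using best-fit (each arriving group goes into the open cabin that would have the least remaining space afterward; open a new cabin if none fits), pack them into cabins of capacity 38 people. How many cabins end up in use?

8

  14 → cabin 1 (new)  [load 14/38]
  20 → cabin 1  [load 34/38]
  19 → cabin 2 (new)  [load 19/38]
  26 → cabin 3 (new)  [load 26/38]
  13 → cabin 2  [load 32/38]
  6 → cabin 2  [load 38/38]
  31 → cabin 4 (new)  [load 31/38]
  37 → cabin 5 (new)  [load 37/38]
  18 → cabin 6 (new)  [load 18/38]
  14 → cabin 6  [load 32/38]
  18 → cabin 7 (new)  [load 18/38]
  24 → cabin 8 (new)  [load 24/38]
8 cabins opened.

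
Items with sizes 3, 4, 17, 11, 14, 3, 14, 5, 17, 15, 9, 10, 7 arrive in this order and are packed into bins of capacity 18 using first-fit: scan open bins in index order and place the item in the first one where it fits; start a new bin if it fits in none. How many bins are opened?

8

  3 → bin 1 (new)  [load 3/18]
  4 → bin 1  [load 7/18]
  17 → bin 2 (new)  [load 17/18]
  11 → bin 1  [load 18/18]
  14 → bin 3 (new)  [load 14/18]
  3 → bin 3  [load 17/18]
  14 → bin 4 (new)  [load 14/18]
  5 → bin 5 (new)  [load 5/18]
  17 → bin 6 (new)  [load 17/18]
  15 → bin 7 (new)  [load 15/18]
  9 → bin 5  [load 14/18]
  10 → bin 8 (new)  [load 10/18]
  7 → bin 8  [load 17/18]
8 bins opened.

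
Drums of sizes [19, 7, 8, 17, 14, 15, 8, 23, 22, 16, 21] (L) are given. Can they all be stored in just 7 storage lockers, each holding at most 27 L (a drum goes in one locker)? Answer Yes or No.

Total = 170 L; ⌈170/27⌉ = 7.
8 drums each exceed half the capacity and cannot share a locker, forcing at least 8 storage lockers.
At least 8 storage lockers are required, but only 7 are allowed.

No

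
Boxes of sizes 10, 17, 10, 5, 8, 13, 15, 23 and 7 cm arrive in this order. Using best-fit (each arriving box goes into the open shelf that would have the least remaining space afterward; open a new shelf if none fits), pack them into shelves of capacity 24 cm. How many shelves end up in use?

  10 → shelf 1 (new)  [load 10/24]
  17 → shelf 2 (new)  [load 17/24]
  10 → shelf 1  [load 20/24]
  5 → shelf 2  [load 22/24]
  8 → shelf 3 (new)  [load 8/24]
  13 → shelf 3  [load 21/24]
  15 → shelf 4 (new)  [load 15/24]
  23 → shelf 5 (new)  [load 23/24]
  7 → shelf 4  [load 22/24]
5 shelves opened.

5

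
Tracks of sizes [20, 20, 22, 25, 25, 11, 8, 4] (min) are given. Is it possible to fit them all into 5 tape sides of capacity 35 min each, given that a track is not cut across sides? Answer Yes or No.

Yes

A valid assignment using 5 tape sides:
  side 1: 25 + 8 = 33
  side 2: 25 + 4 = 29
  side 3: 22 + 11 = 33
  side 4: 20 = 20
  side 5: 20 = 20
Every load is within 35 min, so 5 tape sides suffice.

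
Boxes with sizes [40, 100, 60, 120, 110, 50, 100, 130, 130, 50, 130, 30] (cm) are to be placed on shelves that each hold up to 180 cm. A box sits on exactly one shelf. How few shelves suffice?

Total = 130 + 130 + 130 + 120 + 110 + 100 + 100 + 60 + 50 + 50 + 40 + 30 = 1050 cm.
Lower bound: ⌈1050/180⌉ = 6 shelves.
Also, 7 boxes each exceed 90 cm, and no two of those can share a shelf, so at least 7 shelves are needed.
A packing using 7 shelves:
  shelf 1: 130 + 50 = 180
  shelf 2: 130 + 50 = 180
  shelf 3: 130 + 40 = 170
  shelf 4: 120 + 60 = 180
  shelf 5: 110 + 30 = 140
  shelf 6: 100 = 100
  shelf 7: 100 = 100
This matches the lower bound, so 7 is optimal.

7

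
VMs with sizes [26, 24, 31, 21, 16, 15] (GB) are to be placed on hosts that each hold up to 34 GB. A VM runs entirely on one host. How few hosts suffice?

5

Total = 31 + 26 + 24 + 21 + 16 + 15 = 133 GB.
Lower bound: ⌈133/34⌉ = 4 hosts.
A packing using 5 hosts:
  host 1: 31 = 31
  host 2: 26 = 26
  host 3: 24 = 24
  host 4: 21 = 21
  host 5: 16 + 15 = 31
No arrangement into 4 hosts stays within capacity, so 5 is optimal.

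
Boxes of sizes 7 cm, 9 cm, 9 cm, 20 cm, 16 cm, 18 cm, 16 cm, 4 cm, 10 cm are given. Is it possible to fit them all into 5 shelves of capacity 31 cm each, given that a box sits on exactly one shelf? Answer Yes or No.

A valid assignment using 4 shelves:
  shelf 1: 20 + 10 = 30
  shelf 2: 18 + 9 + 4 = 31
  shelf 3: 16 + 9 = 25
  shelf 4: 16 + 7 = 23
That uses only 4 ≤ 5, so 5 shelves are enough.

Yes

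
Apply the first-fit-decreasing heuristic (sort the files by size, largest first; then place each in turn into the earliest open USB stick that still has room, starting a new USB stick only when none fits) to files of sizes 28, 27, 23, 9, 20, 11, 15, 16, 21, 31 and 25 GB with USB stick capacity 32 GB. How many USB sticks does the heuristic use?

8

Sorted descending: 31, 28, 27, 25, 23, 21, 20, 16, 15, 11, 9.
  31 → USB stick 1 (new)  [load 31/32]
  28 → USB stick 2 (new)  [load 28/32]
  27 → USB stick 3 (new)  [load 27/32]
  25 → USB stick 4 (new)  [load 25/32]
  23 → USB stick 5 (new)  [load 23/32]
  21 → USB stick 6 (new)  [load 21/32]
  20 → USB stick 7 (new)  [load 20/32]
  16 → USB stick 8 (new)  [load 16/32]
  15 → USB stick 8  [load 31/32]
  11 → USB stick 6  [load 32/32]
  9 → USB stick 5  [load 32/32]
8 USB sticks opened.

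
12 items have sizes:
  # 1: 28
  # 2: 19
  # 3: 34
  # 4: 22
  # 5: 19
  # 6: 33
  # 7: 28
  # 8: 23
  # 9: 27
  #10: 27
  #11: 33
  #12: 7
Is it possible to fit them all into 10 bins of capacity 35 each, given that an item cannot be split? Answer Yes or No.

No

Total = 300; ⌈300/35⌉ = 9.
11 items each exceed half the capacity and cannot share a bin, forcing at least 11 bins.
At least 11 bins are required, but only 10 are allowed.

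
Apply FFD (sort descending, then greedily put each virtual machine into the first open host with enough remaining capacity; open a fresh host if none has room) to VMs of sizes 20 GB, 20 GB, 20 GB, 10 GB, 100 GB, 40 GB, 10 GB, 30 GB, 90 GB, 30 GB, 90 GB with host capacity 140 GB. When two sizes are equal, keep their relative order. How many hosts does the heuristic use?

4

Sorted descending: 100, 90, 90, 40, 30, 30, 20, 20, 20, 10, 10.
  100 → host 1 (new)  [load 100/140]
  90 → host 2 (new)  [load 90/140]
  90 → host 3 (new)  [load 90/140]
  40 → host 1  [load 140/140]
  30 → host 2  [load 120/140]
  30 → host 3  [load 120/140]
  20 → host 2  [load 140/140]
  20 → host 3  [load 140/140]
  20 → host 4 (new)  [load 20/140]
  10 → host 4  [load 30/140]
  10 → host 4  [load 40/140]
4 hosts opened.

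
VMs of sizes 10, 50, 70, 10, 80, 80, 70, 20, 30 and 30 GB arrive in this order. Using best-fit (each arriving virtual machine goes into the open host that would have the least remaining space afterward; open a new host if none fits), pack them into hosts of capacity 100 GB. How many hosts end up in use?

5

  10 → host 1 (new)  [load 10/100]
  50 → host 1  [load 60/100]
  70 → host 2 (new)  [load 70/100]
  10 → host 2  [load 80/100]
  80 → host 3 (new)  [load 80/100]
  80 → host 4 (new)  [load 80/100]
  70 → host 5 (new)  [load 70/100]
  20 → host 2  [load 100/100]
  30 → host 5  [load 100/100]
  30 → host 1  [load 90/100]
5 hosts opened.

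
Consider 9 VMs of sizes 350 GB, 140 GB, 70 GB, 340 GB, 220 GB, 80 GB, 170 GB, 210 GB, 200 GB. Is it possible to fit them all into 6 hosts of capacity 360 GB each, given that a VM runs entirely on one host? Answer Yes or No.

Yes

A valid assignment using 6 hosts:
  host 1: 350 = 350
  host 2: 340 = 340
  host 3: 220 + 140 = 360
  host 4: 210 + 80 + 70 = 360
  host 5: 200 = 200
  host 6: 170 = 170
Every load is within 360 GB, so 6 hosts suffice.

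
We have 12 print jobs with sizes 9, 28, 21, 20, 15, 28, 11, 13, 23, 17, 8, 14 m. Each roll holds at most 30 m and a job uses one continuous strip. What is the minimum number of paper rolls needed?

8

Total = 28 + 28 + 23 + 21 + 20 + 17 + 15 + 14 + 13 + 11 + 9 + 8 = 207 m.
Lower bound: ⌈207/30⌉ = 7 paper rolls.
A packing using 8 paper rolls:
  roll 1: 28 = 28
  roll 2: 28 = 28
  roll 3: 23 = 23
  roll 4: 21 + 9 = 30
  roll 5: 20 + 8 = 28
  roll 6: 17 + 13 = 30
  roll 7: 15 + 14 = 29
  roll 8: 11 = 11
No arrangement into 7 paper rolls stays within capacity, so 8 is optimal.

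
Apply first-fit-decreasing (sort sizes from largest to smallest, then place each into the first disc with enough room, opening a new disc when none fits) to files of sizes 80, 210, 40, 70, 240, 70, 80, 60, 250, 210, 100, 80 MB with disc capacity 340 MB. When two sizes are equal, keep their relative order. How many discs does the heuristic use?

Sorted descending: 250, 240, 210, 210, 100, 80, 80, 80, 70, 70, 60, 40.
  250 → disc 1 (new)  [load 250/340]
  240 → disc 2 (new)  [load 240/340]
  210 → disc 3 (new)  [load 210/340]
  210 → disc 4 (new)  [load 210/340]
  100 → disc 2  [load 340/340]
  80 → disc 1  [load 330/340]
  80 → disc 3  [load 290/340]
  80 → disc 4  [load 290/340]
  70 → disc 5 (new)  [load 70/340]
  70 → disc 5  [load 140/340]
  60 → disc 5  [load 200/340]
  40 → disc 3  [load 330/340]
5 discs opened.

5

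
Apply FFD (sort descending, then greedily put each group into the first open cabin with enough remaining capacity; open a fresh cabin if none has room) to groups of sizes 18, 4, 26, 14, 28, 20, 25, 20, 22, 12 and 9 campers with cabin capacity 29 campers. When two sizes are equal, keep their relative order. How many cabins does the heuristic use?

8

Sorted descending: 28, 26, 25, 22, 20, 20, 18, 14, 12, 9, 4.
  28 → cabin 1 (new)  [load 28/29]
  26 → cabin 2 (new)  [load 26/29]
  25 → cabin 3 (new)  [load 25/29]
  22 → cabin 4 (new)  [load 22/29]
  20 → cabin 5 (new)  [load 20/29]
  20 → cabin 6 (new)  [load 20/29]
  18 → cabin 7 (new)  [load 18/29]
  14 → cabin 8 (new)  [load 14/29]
  12 → cabin 8  [load 26/29]
  9 → cabin 5  [load 29/29]
  4 → cabin 3  [load 29/29]
8 cabins opened.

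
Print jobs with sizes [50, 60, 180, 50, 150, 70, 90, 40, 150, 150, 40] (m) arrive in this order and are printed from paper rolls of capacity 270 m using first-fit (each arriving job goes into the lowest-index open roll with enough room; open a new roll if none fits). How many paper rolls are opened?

5

  50 → roll 1 (new)  [load 50/270]
  60 → roll 1  [load 110/270]
  180 → roll 2 (new)  [load 180/270]
  50 → roll 1  [load 160/270]
  150 → roll 3 (new)  [load 150/270]
  70 → roll 1  [load 230/270]
  90 → roll 2  [load 270/270]
  40 → roll 1  [load 270/270]
  150 → roll 4 (new)  [load 150/270]
  150 → roll 5 (new)  [load 150/270]
  40 → roll 3  [load 190/270]
5 paper rolls opened.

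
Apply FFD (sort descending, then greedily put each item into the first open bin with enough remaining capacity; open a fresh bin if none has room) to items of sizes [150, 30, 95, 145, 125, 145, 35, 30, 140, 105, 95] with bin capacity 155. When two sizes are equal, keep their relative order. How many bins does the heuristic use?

Sorted descending: 150, 145, 145, 140, 125, 105, 95, 95, 35, 30, 30.
  150 → bin 1 (new)  [load 150/155]
  145 → bin 2 (new)  [load 145/155]
  145 → bin 3 (new)  [load 145/155]
  140 → bin 4 (new)  [load 140/155]
  125 → bin 5 (new)  [load 125/155]
  105 → bin 6 (new)  [load 105/155]
  95 → bin 7 (new)  [load 95/155]
  95 → bin 8 (new)  [load 95/155]
  35 → bin 6  [load 140/155]
  30 → bin 5  [load 155/155]
  30 → bin 7  [load 125/155]
8 bins opened.

8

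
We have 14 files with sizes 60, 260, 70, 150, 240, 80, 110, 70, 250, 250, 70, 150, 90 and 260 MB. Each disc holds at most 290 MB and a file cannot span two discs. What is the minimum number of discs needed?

8

Total = 260 + 260 + 250 + 250 + 240 + 150 + 150 + 110 + 90 + 80 + 70 + 70 + 70 + 60 = 2110 MB.
Lower bound: ⌈2110/290⌉ = 8 discs.
A packing using 8 discs:
  disc 1: 260 = 260
  disc 2: 260 = 260
  disc 3: 250 = 250
  disc 4: 250 = 250
  disc 5: 240 = 240
  disc 6: 150 + 80 + 60 = 290
  disc 7: 150 + 70 + 70 = 290
  disc 8: 110 + 90 + 70 = 270
This matches the lower bound, so 8 is optimal.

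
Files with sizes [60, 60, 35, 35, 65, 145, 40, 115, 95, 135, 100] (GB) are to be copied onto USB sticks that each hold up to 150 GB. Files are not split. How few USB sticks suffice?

7

Total = 145 + 135 + 115 + 100 + 95 + 65 + 60 + 60 + 40 + 35 + 35 = 885 GB.
Lower bound: ⌈885/150⌉ = 6 USB sticks.
A packing using 7 USB sticks:
  USB stick 1: 145 = 145
  USB stick 2: 135 = 135
  USB stick 3: 115 + 35 = 150
  USB stick 4: 100 + 40 = 140
  USB stick 5: 95 + 35 = 130
  USB stick 6: 65 + 60 = 125
  USB stick 7: 60 = 60
No arrangement into 6 USB sticks stays within capacity, so 7 is optimal.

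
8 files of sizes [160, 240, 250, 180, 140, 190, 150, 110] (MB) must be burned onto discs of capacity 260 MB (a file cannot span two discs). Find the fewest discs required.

7

Total = 250 + 240 + 190 + 180 + 160 + 150 + 140 + 110 = 1420 MB.
Lower bound: ⌈1420/260⌉ = 6 discs.
Also, 7 files each exceed 130 MB, and no two of those can share a disc, so at least 7 discs are needed.
A packing using 7 discs:
  disc 1: 250 = 250
  disc 2: 240 = 240
  disc 3: 190 = 190
  disc 4: 180 = 180
  disc 5: 160 = 160
  disc 6: 150 + 110 = 260
  disc 7: 140 = 140
This matches the lower bound, so 7 is optimal.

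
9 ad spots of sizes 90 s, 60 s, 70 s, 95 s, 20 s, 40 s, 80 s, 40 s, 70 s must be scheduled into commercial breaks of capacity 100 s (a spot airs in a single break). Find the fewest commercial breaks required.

Total = 95 + 90 + 80 + 70 + 70 + 60 + 40 + 40 + 20 = 565 s.
Lower bound: ⌈565/100⌉ = 6 commercial breaks.
A packing using 7 commercial breaks:
  break 1: 95 = 95
  break 2: 90 = 90
  break 3: 80 + 20 = 100
  break 4: 70 = 70
  break 5: 70 = 70
  break 6: 60 + 40 = 100
  break 7: 40 = 40
No arrangement into 6 commercial breaks stays within capacity, so 7 is optimal.

7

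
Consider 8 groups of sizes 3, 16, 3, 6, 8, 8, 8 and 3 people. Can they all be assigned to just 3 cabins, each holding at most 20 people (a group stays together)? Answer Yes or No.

Yes

A valid assignment using 3 cabins:
  cabin 1: 16 + 3 = 19
  cabin 2: 8 + 8 + 3 = 19
  cabin 3: 8 + 6 + 3 = 17
Every load is within 20 people, so 3 cabins suffice.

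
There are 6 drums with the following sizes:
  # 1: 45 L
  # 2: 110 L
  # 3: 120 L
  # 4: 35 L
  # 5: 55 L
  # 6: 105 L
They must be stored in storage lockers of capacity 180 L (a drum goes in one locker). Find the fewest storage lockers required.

Total = 120 + 110 + 105 + 55 + 45 + 35 = 470 L.
Lower bound: ⌈470/180⌉ = 3 storage lockers.
A packing using 3 storage lockers:
  locker 1: 120 + 55 = 175
  locker 2: 110 + 45 = 155
  locker 3: 105 + 35 = 140
This matches the lower bound, so 3 is optimal.

3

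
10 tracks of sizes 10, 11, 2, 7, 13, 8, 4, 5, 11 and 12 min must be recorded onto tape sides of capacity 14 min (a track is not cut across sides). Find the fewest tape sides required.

7

Total = 13 + 12 + 11 + 11 + 10 + 8 + 7 + 5 + 4 + 2 = 83 min.
Lower bound: ⌈83/14⌉ = 6 tape sides.
A packing using 7 tape sides:
  side 1: 13 = 13
  side 2: 12 + 2 = 14
  side 3: 11 = 11
  side 4: 11 = 11
  side 5: 10 + 4 = 14
  side 6: 8 + 5 = 13
  side 7: 7 = 7
No arrangement into 6 tape sides stays within capacity, so 7 is optimal.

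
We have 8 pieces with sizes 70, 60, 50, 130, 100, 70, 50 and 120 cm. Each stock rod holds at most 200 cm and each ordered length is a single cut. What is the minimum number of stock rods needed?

4

Total = 130 + 120 + 100 + 70 + 70 + 60 + 50 + 50 = 650 cm.
Lower bound: ⌈650/200⌉ = 4 stock rods.
A packing using 4 stock rods:
  stock rod 1: 130 + 70 = 200
  stock rod 2: 120 + 70 = 190
  stock rod 3: 100 + 60 = 160
  stock rod 4: 50 + 50 = 100
This matches the lower bound, so 4 is optimal.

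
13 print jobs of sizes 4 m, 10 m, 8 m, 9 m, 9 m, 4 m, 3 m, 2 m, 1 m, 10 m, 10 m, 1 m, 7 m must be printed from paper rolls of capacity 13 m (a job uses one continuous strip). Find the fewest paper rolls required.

7

Total = 10 + 10 + 10 + 9 + 9 + 8 + 7 + 4 + 4 + 3 + 2 + 1 + 1 = 78 m.
Lower bound: ⌈78/13⌉ = 6 paper rolls.
Also, 7 print jobs each exceed 13/2 m, and no two of those can share a roll, so at least 7 paper rolls are needed.
A packing using 7 paper rolls:
  roll 1: 10 + 3 = 13
  roll 2: 10 + 2 + 1 = 13
  roll 3: 10 + 1 = 11
  roll 4: 9 + 4 = 13
  roll 5: 9 + 4 = 13
  roll 6: 8 = 8
  roll 7: 7 = 7
This matches the lower bound, so 7 is optimal.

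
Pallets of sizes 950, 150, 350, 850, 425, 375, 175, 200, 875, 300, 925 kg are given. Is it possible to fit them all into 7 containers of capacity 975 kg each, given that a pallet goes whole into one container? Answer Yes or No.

Yes

A valid assignment using 7 containers:
  container 1: 950 = 950
  container 2: 925 = 925
  container 3: 875 = 875
  container 4: 850 = 850
  container 5: 425 + 375 + 175 = 975
  container 6: 350 + 300 + 200 = 850
  container 7: 150 = 150
Every load is within 975 kg, so 7 containers suffice.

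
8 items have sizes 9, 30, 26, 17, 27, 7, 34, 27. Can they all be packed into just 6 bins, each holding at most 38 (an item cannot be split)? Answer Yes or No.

A valid assignment using 6 bins:
  bin 1: 34 = 34
  bin 2: 30 + 7 = 37
  bin 3: 27 + 9 = 36
  bin 4: 27 = 27
  bin 5: 26 = 26
  bin 6: 17 = 17
Every load is within 38, so 6 bins suffice.

Yes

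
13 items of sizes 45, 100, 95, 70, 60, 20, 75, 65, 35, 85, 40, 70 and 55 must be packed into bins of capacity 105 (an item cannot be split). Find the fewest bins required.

9

Total = 100 + 95 + 85 + 75 + 70 + 70 + 65 + 60 + 55 + 45 + 40 + 35 + 20 = 815.
Lower bound: ⌈815/105⌉ = 8 bins.
Also, 9 items each exceed 105/2, and no two of those can share a bin, so at least 9 bins are needed.
A packing using 9 bins:
  bin 1: 100 = 100
  bin 2: 95 = 95
  bin 3: 85 + 20 = 105
  bin 4: 75 = 75
  bin 5: 70 + 35 = 105
  bin 6: 70 = 70
  bin 7: 65 + 40 = 105
  bin 8: 60 + 45 = 105
  bin 9: 55 = 55
This matches the lower bound, so 9 is optimal.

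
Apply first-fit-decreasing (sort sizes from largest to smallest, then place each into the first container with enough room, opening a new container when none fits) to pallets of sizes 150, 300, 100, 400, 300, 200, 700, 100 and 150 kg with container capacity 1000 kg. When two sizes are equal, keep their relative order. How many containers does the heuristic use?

Sorted descending: 700, 400, 300, 300, 200, 150, 150, 100, 100.
  700 → container 1 (new)  [load 700/1000]
  400 → container 2 (new)  [load 400/1000]
  300 → container 1  [load 1000/1000]
  300 → container 2  [load 700/1000]
  200 → container 2  [load 900/1000]
  150 → container 3 (new)  [load 150/1000]
  150 → container 3  [load 300/1000]
  100 → container 2  [load 1000/1000]
  100 → container 3  [load 400/1000]
3 containers opened.

3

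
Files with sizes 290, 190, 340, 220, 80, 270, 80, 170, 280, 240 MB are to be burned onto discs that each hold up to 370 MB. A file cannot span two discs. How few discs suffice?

Total = 340 + 290 + 280 + 270 + 240 + 220 + 190 + 170 + 80 + 80 = 2160 MB.
Lower bound: ⌈2160/370⌉ = 6 discs.
Also, 7 files each exceed 185 MB, and no two of those can share a disc, so at least 7 discs are needed.
A packing using 7 discs:
  disc 1: 340 = 340
  disc 2: 290 + 80 = 370
  disc 3: 280 + 80 = 360
  disc 4: 270 = 270
  disc 5: 240 = 240
  disc 6: 220 = 220
  disc 7: 190 + 170 = 360
This matches the lower bound, so 7 is optimal.

7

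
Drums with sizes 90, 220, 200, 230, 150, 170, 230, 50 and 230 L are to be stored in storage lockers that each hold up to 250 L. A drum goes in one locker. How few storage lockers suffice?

Total = 230 + 230 + 230 + 220 + 200 + 170 + 150 + 90 + 50 = 1570 L.
Lower bound: ⌈1570/250⌉ = 7 storage lockers.
A packing using 7 storage lockers:
  locker 1: 230 = 230
  locker 2: 230 = 230
  locker 3: 230 = 230
  locker 4: 220 = 220
  locker 5: 200 + 50 = 250
  locker 6: 170 = 170
  locker 7: 150 + 90 = 240
This matches the lower bound, so 7 is optimal.

7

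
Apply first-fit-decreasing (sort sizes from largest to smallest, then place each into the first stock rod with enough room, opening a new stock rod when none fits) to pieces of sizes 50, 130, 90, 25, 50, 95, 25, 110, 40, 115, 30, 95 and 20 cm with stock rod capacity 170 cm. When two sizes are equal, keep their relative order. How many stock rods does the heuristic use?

Sorted descending: 130, 115, 110, 95, 95, 90, 50, 50, 40, 30, 25, 25, 20.
  130 → stock rod 1 (new)  [load 130/170]
  115 → stock rod 2 (new)  [load 115/170]
  110 → stock rod 3 (new)  [load 110/170]
  95 → stock rod 4 (new)  [load 95/170]
  95 → stock rod 5 (new)  [load 95/170]
  90 → stock rod 6 (new)  [load 90/170]
  50 → stock rod 2  [load 165/170]
  50 → stock rod 3  [load 160/170]
  40 → stock rod 1  [load 170/170]
  30 → stock rod 4  [load 125/170]
  25 → stock rod 4  [load 150/170]
  25 → stock rod 5  [load 120/170]
  20 → stock rod 4  [load 170/170]
6 stock rods opened.

6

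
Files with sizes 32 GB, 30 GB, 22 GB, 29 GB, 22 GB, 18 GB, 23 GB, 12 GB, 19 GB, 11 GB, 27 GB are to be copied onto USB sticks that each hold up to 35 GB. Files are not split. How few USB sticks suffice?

Total = 32 + 30 + 29 + 27 + 23 + 22 + 22 + 19 + 18 + 12 + 11 = 245 GB.
Lower bound: ⌈245/35⌉ = 7 USB sticks.
Also, 9 files each exceed 35/2 GB, and no two of those can share a USB stick, so at least 9 USB sticks are needed.
A packing using 9 USB sticks:
  USB stick 1: 32 = 32
  USB stick 2: 30 = 30
  USB stick 3: 29 = 29
  USB stick 4: 27 = 27
  USB stick 5: 23 + 12 = 35
  USB stick 6: 22 + 11 = 33
  USB stick 7: 22 = 22
  USB stick 8: 19 = 19
  USB stick 9: 18 = 18
This matches the lower bound, so 9 is optimal.

9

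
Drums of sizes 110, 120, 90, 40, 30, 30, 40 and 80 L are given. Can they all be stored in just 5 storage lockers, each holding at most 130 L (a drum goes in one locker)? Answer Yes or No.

A valid assignment using 5 storage lockers:
  locker 1: 120 = 120
  locker 2: 110 = 110
  locker 3: 90 + 40 = 130
  locker 4: 80 + 40 = 120
  locker 5: 30 + 30 = 60
Every load is within 130 L, so 5 storage lockers suffice.

Yes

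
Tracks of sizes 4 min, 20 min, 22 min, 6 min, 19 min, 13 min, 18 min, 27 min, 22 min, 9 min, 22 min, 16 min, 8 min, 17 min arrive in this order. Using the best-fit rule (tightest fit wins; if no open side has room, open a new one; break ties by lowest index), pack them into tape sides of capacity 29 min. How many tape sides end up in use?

  4 → side 1 (new)  [load 4/29]
  20 → side 1  [load 24/29]
  22 → side 2 (new)  [load 22/29]
  6 → side 2  [load 28/29]
  19 → side 3 (new)  [load 19/29]
  13 → side 4 (new)  [load 13/29]
  18 → side 5 (new)  [load 18/29]
  27 → side 6 (new)  [load 27/29]
  22 → side 7 (new)  [load 22/29]
  9 → side 3  [load 28/29]
  22 → side 8 (new)  [load 22/29]
  16 → side 4  [load 29/29]
  8 → side 5  [load 26/29]
  17 → side 9 (new)  [load 17/29]
9 tape sides opened.

9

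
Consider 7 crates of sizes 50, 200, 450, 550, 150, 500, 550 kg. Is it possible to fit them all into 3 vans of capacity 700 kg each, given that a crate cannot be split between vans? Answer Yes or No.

Total = 2450 kg; ⌈2450/700⌉ = 4.
At least 4 vans are required, but only 3 are allowed.

No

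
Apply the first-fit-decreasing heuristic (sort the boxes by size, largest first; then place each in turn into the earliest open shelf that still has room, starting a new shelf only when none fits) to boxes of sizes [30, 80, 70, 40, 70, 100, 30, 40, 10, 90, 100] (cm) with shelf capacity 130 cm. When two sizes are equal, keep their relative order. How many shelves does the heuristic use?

Sorted descending: 100, 100, 90, 80, 70, 70, 40, 40, 30, 30, 10.
  100 → shelf 1 (new)  [load 100/130]
  100 → shelf 2 (new)  [load 100/130]
  90 → shelf 3 (new)  [load 90/130]
  80 → shelf 4 (new)  [load 80/130]
  70 → shelf 5 (new)  [load 70/130]
  70 → shelf 6 (new)  [load 70/130]
  40 → shelf 3  [load 130/130]
  40 → shelf 4  [load 120/130]
  30 → shelf 1  [load 130/130]
  30 → shelf 2  [load 130/130]
  10 → shelf 4  [load 130/130]
6 shelves opened.

6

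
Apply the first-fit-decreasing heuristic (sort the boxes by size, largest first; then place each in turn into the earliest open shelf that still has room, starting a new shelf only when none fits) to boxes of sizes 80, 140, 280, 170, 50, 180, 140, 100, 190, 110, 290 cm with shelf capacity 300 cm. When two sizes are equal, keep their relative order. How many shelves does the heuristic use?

6

Sorted descending: 290, 280, 190, 180, 170, 140, 140, 110, 100, 80, 50.
  290 → shelf 1 (new)  [load 290/300]
  280 → shelf 2 (new)  [load 280/300]
  190 → shelf 3 (new)  [load 190/300]
  180 → shelf 4 (new)  [load 180/300]
  170 → shelf 5 (new)  [load 170/300]
  140 → shelf 6 (new)  [load 140/300]
  140 → shelf 6  [load 280/300]
  110 → shelf 3  [load 300/300]
  100 → shelf 4  [load 280/300]
  80 → shelf 5  [load 250/300]
  50 → shelf 5  [load 300/300]
6 shelves opened.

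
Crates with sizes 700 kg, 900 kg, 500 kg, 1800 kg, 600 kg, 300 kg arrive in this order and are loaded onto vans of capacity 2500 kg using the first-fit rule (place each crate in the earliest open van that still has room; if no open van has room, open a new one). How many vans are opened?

  700 → van 1 (new)  [load 700/2500]
  900 → van 1  [load 1600/2500]
  500 → van 1  [load 2100/2500]
  1800 → van 2 (new)  [load 1800/2500]
  600 → van 2  [load 2400/2500]
  300 → van 1  [load 2400/2500]
2 vans opened.

2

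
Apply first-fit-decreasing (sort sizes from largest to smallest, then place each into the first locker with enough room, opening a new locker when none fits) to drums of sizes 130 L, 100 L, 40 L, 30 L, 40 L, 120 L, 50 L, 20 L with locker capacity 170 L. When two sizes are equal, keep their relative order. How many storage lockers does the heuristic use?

4

Sorted descending: 130, 120, 100, 50, 40, 40, 30, 20.
  130 → locker 1 (new)  [load 130/170]
  120 → locker 2 (new)  [load 120/170]
  100 → locker 3 (new)  [load 100/170]
  50 → locker 2  [load 170/170]
  40 → locker 1  [load 170/170]
  40 → locker 3  [load 140/170]
  30 → locker 3  [load 170/170]
  20 → locker 4 (new)  [load 20/170]
4 storage lockers opened.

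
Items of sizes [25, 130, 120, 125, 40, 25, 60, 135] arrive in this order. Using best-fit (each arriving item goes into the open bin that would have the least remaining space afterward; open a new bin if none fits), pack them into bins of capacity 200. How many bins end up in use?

4

  25 → bin 1 (new)  [load 25/200]
  130 → bin 1  [load 155/200]
  120 → bin 2 (new)  [load 120/200]
  125 → bin 3 (new)  [load 125/200]
  40 → bin 1  [load 195/200]
  25 → bin 3  [load 150/200]
  60 → bin 2  [load 180/200]
  135 → bin 4 (new)  [load 135/200]
4 bins opened.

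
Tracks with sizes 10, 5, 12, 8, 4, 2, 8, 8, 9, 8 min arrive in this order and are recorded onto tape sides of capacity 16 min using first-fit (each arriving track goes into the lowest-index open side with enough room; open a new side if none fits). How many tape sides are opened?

6

  10 → side 1 (new)  [load 10/16]
  5 → side 1  [load 15/16]
  12 → side 2 (new)  [load 12/16]
  8 → side 3 (new)  [load 8/16]
  4 → side 2  [load 16/16]
  2 → side 3  [load 10/16]
  8 → side 4 (new)  [load 8/16]
  8 → side 4  [load 16/16]
  9 → side 5 (new)  [load 9/16]
  8 → side 6 (new)  [load 8/16]
6 tape sides opened.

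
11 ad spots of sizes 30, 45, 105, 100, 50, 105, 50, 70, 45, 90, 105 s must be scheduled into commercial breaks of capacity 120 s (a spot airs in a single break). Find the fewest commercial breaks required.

Total = 105 + 105 + 105 + 100 + 90 + 70 + 50 + 50 + 45 + 45 + 30 = 795 s.
Lower bound: ⌈795/120⌉ = 7 commercial breaks.
A packing using 8 commercial breaks:
  break 1: 105 = 105
  break 2: 105 = 105
  break 3: 105 = 105
  break 4: 100 = 100
  break 5: 90 + 30 = 120
  break 6: 70 + 50 = 120
  break 7: 50 + 45 = 95
  break 8: 45 = 45
No arrangement into 7 commercial breaks stays within capacity, so 8 is optimal.

8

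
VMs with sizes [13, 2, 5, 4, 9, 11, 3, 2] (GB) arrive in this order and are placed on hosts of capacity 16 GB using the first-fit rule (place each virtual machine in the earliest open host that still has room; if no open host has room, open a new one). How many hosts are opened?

  13 → host 1 (new)  [load 13/16]
  2 → host 1  [load 15/16]
  5 → host 2 (new)  [load 5/16]
  4 → host 2  [load 9/16]
  9 → host 3 (new)  [load 9/16]
  11 → host 4 (new)  [load 11/16]
  3 → host 2  [load 12/16]
  2 → host 2  [load 14/16]
4 hosts opened.

4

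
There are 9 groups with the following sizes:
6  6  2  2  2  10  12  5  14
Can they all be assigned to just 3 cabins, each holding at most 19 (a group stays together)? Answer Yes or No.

No

Total = 59; ⌈59/19⌉ = 4.
At least 4 cabins are required, but only 3 are allowed.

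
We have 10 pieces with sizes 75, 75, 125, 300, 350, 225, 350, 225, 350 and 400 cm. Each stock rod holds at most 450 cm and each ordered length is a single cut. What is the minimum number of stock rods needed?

Total = 400 + 350 + 350 + 350 + 300 + 225 + 225 + 125 + 75 + 75 = 2475 cm.
Lower bound: ⌈2475/450⌉ = 6 stock rods.
A packing using 6 stock rods:
  stock rod 1: 400 = 400
  stock rod 2: 350 + 75 = 425
  stock rod 3: 350 + 75 = 425
  stock rod 4: 350 = 350
  stock rod 5: 300 + 125 = 425
  stock rod 6: 225 + 225 = 450
This matches the lower bound, so 6 is optimal.

6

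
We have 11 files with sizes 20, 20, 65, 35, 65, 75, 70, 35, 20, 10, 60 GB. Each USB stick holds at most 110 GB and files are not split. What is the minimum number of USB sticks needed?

Total = 75 + 70 + 65 + 65 + 60 + 35 + 35 + 20 + 20 + 20 + 10 = 475 GB.
Lower bound: ⌈475/110⌉ = 5 USB sticks.
A packing using 5 USB sticks:
  USB stick 1: 75 + 35 = 110
  USB stick 2: 70 + 35 = 105
  USB stick 3: 65 + 20 + 20 = 105
  USB stick 4: 65 + 20 + 10 = 95
  USB stick 5: 60 = 60
This matches the lower bound, so 5 is optimal.

5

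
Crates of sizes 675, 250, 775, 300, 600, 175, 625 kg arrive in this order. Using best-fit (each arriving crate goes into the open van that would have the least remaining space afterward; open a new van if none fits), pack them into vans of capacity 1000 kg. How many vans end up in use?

  675 → van 1 (new)  [load 675/1000]
  250 → van 1  [load 925/1000]
  775 → van 2 (new)  [load 775/1000]
  300 → van 3 (new)  [load 300/1000]
  600 → van 3  [load 900/1000]
  175 → van 2  [load 950/1000]
  625 → van 4 (new)  [load 625/1000]
4 vans opened.

4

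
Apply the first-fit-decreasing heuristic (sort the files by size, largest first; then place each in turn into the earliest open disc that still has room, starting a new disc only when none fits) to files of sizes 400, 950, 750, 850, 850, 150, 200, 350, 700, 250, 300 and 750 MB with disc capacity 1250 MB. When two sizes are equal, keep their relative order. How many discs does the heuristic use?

6

Sorted descending: 950, 850, 850, 750, 750, 700, 400, 350, 300, 250, 200, 150.
  950 → disc 1 (new)  [load 950/1250]
  850 → disc 2 (new)  [load 850/1250]
  850 → disc 3 (new)  [load 850/1250]
  750 → disc 4 (new)  [load 750/1250]
  750 → disc 5 (new)  [load 750/1250]
  700 → disc 6 (new)  [load 700/1250]
  400 → disc 2  [load 1250/1250]
  350 → disc 3  [load 1200/1250]
  300 → disc 1  [load 1250/1250]
  250 → disc 4  [load 1000/1250]
  200 → disc 4  [load 1200/1250]
  150 → disc 5  [load 900/1250]
6 discs opened.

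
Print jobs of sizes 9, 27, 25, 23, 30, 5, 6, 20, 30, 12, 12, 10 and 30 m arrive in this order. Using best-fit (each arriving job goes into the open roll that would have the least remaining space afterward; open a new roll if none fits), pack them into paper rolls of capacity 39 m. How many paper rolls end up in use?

  9 → roll 1 (new)  [load 9/39]
  27 → roll 1  [load 36/39]
  25 → roll 2 (new)  [load 25/39]
  23 → roll 3 (new)  [load 23/39]
  30 → roll 4 (new)  [load 30/39]
  5 → roll 4  [load 35/39]
  6 → roll 2  [load 31/39]
  20 → roll 5 (new)  [load 20/39]
  30 → roll 6 (new)  [load 30/39]
  12 → roll 3  [load 35/39]
  12 → roll 5  [load 32/39]
  10 → roll 7 (new)  [load 10/39]
  30 → roll 8 (new)  [load 30/39]
8 paper rolls opened.

8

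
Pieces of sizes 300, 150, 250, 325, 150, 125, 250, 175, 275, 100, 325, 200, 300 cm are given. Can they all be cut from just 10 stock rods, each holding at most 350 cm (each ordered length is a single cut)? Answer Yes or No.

Yes

A valid assignment using 10 stock rods:
  stock rod 1: 325 = 325
  stock rod 2: 325 = 325
  stock rod 3: 300 = 300
  stock rod 4: 300 = 300
  stock rod 5: 275 = 275
  stock rod 6: 250 + 100 = 350
  stock rod 7: 250 = 250
  stock rod 8: 200 + 150 = 350
  stock rod 9: 175 + 150 = 325
  stock rod 10: 125 = 125
Every load is within 350 cm, so 10 stock rods suffice.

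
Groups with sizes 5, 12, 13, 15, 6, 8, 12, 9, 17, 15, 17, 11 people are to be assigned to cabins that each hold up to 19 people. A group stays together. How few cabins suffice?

9

Total = 17 + 17 + 15 + 15 + 13 + 12 + 12 + 11 + 9 + 8 + 6 + 5 = 140 people.
Lower bound: ⌈140/19⌉ = 8 cabins.
A packing using 9 cabins:
  cabin 1: 17 = 17
  cabin 2: 17 = 17
  cabin 3: 15 = 15
  cabin 4: 15 = 15
  cabin 5: 13 + 6 = 19
  cabin 6: 12 + 5 = 17
  cabin 7: 12 = 12
  cabin 8: 11 + 8 = 19
  cabin 9: 9 = 9
No arrangement into 8 cabins stays within capacity, so 9 is optimal.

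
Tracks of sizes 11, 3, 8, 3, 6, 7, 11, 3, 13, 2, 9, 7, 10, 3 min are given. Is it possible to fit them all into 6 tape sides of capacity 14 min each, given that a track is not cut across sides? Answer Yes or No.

No

Total = 96 min; ⌈96/14⌉ = 7.
At least 7 tape sides are required, but only 6 are allowed.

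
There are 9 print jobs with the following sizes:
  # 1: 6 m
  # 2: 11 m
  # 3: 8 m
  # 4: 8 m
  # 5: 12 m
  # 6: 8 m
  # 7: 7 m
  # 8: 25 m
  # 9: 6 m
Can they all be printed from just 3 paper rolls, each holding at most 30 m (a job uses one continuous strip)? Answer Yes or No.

Total = 91 m; ⌈91/30⌉ = 4.
At least 4 paper rolls are required, but only 3 are allowed.

No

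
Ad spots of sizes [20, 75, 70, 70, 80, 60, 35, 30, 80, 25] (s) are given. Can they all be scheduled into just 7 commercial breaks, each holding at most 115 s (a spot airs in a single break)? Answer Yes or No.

Yes

A valid assignment using 6 commercial breaks:
  break 1: 80 + 35 = 115
  break 2: 80 + 30 = 110
  break 3: 75 + 25 = 100
  break 4: 70 + 20 = 90
  break 5: 70 = 70
  break 6: 60 = 60
That uses only 6 ≤ 7, so 7 commercial breaks are enough.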